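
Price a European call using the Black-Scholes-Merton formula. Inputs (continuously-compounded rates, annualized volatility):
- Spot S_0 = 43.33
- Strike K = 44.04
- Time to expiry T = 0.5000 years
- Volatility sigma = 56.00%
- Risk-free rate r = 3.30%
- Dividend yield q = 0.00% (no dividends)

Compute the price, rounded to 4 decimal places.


Answer: Price = 6.8050

Derivation:
d1 = (ln(S/K) + (r - q + 0.5*sigma^2) * T) / (sigma * sqrt(T)) = 0.19861348
d2 = d1 - sigma * sqrt(T) = -0.19736632
exp(-rT) = 0.98363538; exp(-qT) = 1.00000000
C = S_0 * exp(-qT) * N(d1) - K * exp(-rT) * N(d2)
N(d1) = 0.57871744; N(d2) = 0.42177044
C = 43.3300 * 1.00000000 * 0.57871744 - 44.0400 * 0.98363538 * 0.42177044 = 6.8050


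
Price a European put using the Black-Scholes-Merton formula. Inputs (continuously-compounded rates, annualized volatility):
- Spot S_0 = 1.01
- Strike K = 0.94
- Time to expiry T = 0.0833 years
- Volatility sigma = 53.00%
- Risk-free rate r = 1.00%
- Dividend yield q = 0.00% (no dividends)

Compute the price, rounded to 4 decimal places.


d1 = (ln(S/K) + (r - q + 0.5*sigma^2) * T) / (sigma * sqrt(T)) = 0.55147907
d2 = d1 - sigma * sqrt(T) = 0.39851185
exp(-rT) = 0.99916735; exp(-qT) = 1.00000000
P = K * exp(-rT) * N(-d2) - S_0 * exp(-qT) * N(-d1)
N(-d1) = 0.29065266; N(-d2) = 0.34512646
P = 0.9400 * 0.99916735 * 0.34512646 - 1.0100 * 1.00000000 * 0.29065266 = 0.0306

Answer: Price = 0.0306


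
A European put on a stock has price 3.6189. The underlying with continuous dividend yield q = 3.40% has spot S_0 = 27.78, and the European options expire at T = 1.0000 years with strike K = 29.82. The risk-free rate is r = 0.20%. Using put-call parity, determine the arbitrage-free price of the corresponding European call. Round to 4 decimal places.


Answer: Call price = 0.7098

Derivation:
Put-call parity: C - P = S_0 * exp(-qT) - K * exp(-rT).
S_0 * exp(-qT) = 27.7800 * 0.96657150 = 26.85135640
K * exp(-rT) = 29.8200 * 0.99800200 = 29.76041960
C = P + S*exp(-qT) - K*exp(-rT)
C = 3.6189 + 26.85135640 - 29.76041960 = 0.7098


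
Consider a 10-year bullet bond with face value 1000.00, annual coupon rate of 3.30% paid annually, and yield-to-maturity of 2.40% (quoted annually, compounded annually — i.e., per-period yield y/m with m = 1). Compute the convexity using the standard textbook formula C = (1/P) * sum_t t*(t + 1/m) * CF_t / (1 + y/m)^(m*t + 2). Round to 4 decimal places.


Coupon per period c = face * coupon_rate / m = 33.000000
Periods per year m = 1; per-period yield y/m = 0.024000
Number of cashflows N = 10
Cashflows (t years, CF_t, discount factor 1/(1+y/m)^(m*t), PV):
  t = 1.0000: CF_t = 33.000000, DF = 0.976562, PV = 32.226562
  t = 2.0000: CF_t = 33.000000, DF = 0.953674, PV = 31.471252
  t = 3.0000: CF_t = 33.000000, DF = 0.931323, PV = 30.733645
  t = 4.0000: CF_t = 33.000000, DF = 0.909495, PV = 30.013325
  t = 5.0000: CF_t = 33.000000, DF = 0.888178, PV = 29.309888
  t = 6.0000: CF_t = 33.000000, DF = 0.867362, PV = 28.622937
  t = 7.0000: CF_t = 33.000000, DF = 0.847033, PV = 27.952087
  t = 8.0000: CF_t = 33.000000, DF = 0.827181, PV = 27.296960
  t = 9.0000: CF_t = 33.000000, DF = 0.807794, PV = 26.657188
  t = 10.0000: CF_t = 1033.000000, DF = 0.788861, PV = 814.893315
Price P = sum_t PV_t = 1079.177161
Convexity numerator sum_t t*(t + 1/m) * CF_t / (1+y/m)^(m*t + 2):
  t = 1.0000: term = 61.467290
  t = 2.0000: term = 180.079951
  t = 3.0000: term = 351.718654
  t = 4.0000: term = 572.458747
  t = 5.0000: term = 838.562618
  t = 6.0000: term = 1146.472329
  t = 7.0000: term = 1492.802512
  t = 8.0000: term = 1874.333511
  t = 9.0000: term = 2288.004774
  t = 10.0000: term = 85485.710774
Convexity = (1/P) * sum = 94291.611159 / 1079.177161 = 87.373616

Answer: Convexity = 87.3736


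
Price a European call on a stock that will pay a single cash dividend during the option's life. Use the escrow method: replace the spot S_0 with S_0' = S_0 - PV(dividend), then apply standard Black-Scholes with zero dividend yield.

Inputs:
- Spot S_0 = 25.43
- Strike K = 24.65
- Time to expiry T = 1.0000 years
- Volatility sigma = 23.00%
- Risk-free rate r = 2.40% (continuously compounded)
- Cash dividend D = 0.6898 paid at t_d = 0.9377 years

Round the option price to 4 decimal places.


Answer: Price = 2.5967

Derivation:
PV(D) = D * exp(-r * t_d) = 0.6898 * 0.97774654 = 0.67444957
S_0' = S_0 - PV(D) = 25.4300 - 0.67444957 = 24.75555043
d1 = (ln(S_0'/K) + (r + sigma^2/2)*T) / (sigma*sqrt(T)) = 0.23792532
d2 = d1 - sigma*sqrt(T) = 0.00792532
exp(-rT) = 0.97628571
N(d1) = 0.59403049; N(d2) = 0.50316171
C = S_0' * N(d1) - K * exp(-rT) * N(d2) = 24.75555043 * 0.59403049 - 24.6500 * 0.97628571 * 0.50316171 = 2.5967


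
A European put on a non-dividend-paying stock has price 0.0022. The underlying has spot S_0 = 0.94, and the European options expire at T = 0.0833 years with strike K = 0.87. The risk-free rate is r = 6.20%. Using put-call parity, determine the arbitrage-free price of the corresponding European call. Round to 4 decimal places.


Answer: Call price = 0.0767

Derivation:
Put-call parity: C - P = S_0 * exp(-qT) - K * exp(-rT).
S_0 * exp(-qT) = 0.9400 * 1.00000000 = 0.94000000
K * exp(-rT) = 0.8700 * 0.99484871 = 0.86551838
C = P + S*exp(-qT) - K*exp(-rT)
C = 0.0022 + 0.94000000 - 0.86551838 = 0.0767


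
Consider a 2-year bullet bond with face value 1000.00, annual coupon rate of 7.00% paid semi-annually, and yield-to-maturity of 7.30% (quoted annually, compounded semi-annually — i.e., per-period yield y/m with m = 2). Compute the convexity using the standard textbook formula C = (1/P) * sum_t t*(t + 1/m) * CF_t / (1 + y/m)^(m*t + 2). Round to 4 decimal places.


Answer: Convexity = 4.3463

Derivation:
Coupon per period c = face * coupon_rate / m = 35.000000
Periods per year m = 2; per-period yield y/m = 0.036500
Number of cashflows N = 4
Cashflows (t years, CF_t, discount factor 1/(1+y/m)^(m*t), PV):
  t = 0.5000: CF_t = 35.000000, DF = 0.964785, PV = 33.767487
  t = 1.0000: CF_t = 35.000000, DF = 0.930811, PV = 32.578376
  t = 1.5000: CF_t = 35.000000, DF = 0.898033, PV = 31.431139
  t = 2.0000: CF_t = 1035.000000, DF = 0.866409, PV = 896.732942
Price P = sum_t PV_t = 994.509944
Convexity numerator sum_t t*(t + 1/m) * CF_t / (1+y/m)^(m*t + 2):
  t = 0.5000: term = 15.715570
  t = 1.0000: term = 45.486454
  t = 1.5000: term = 87.769327
  t = 2.0000: term = 4173.443280
Convexity = (1/P) * sum = 4322.414630 / 994.509944 = 4.346276


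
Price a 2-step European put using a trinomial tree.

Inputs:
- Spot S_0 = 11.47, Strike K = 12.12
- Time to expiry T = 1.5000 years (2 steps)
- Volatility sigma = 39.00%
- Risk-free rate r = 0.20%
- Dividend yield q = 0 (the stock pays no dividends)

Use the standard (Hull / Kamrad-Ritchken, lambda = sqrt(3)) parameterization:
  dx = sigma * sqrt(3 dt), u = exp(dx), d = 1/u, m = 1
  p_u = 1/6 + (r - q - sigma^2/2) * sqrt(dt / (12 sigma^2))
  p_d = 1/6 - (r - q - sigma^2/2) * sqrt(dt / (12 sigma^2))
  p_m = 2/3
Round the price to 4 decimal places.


dt = T/N = 0.750000; dx = sigma*sqrt(3*dt) = 0.585000
u = exp(dx) = 1.794991; d = 1/u = 0.557106
p_u = 0.119199, p_m = 0.666667, p_d = 0.214135
Discount per step: exp(-r*dt) = 0.998501
Stock lattice S(k, j) with j the centered position index:
  k=0: S(0,+0) = 11.4700
  k=1: S(1,-1) = 6.3900; S(1,+0) = 11.4700; S(1,+1) = 20.5885
  k=2: S(2,-2) = 3.5599; S(2,-1) = 6.3900; S(2,+0) = 11.4700; S(2,+1) = 20.5885; S(2,+2) = 36.9563
Terminal payoffs V(N, j) = max(K - S_T, 0):
  V(2,-2) = 8.560091; V(2,-1) = 5.729996; V(2,+0) = 0.650000; V(2,+1) = 0.000000; V(2,+2) = 0.000000
Backward induction: V(k, j) = exp(-r*dt) * [p_u * V(k+1, j+1) + p_m * V(k+1, j) + p_d * V(k+1, j-1)]
  V(1,-1) = exp(-r*dt) * [p_u*0.650000 + p_m*5.729996 + p_d*8.560091] = 5.721899
  V(1,+0) = exp(-r*dt) * [p_u*0.000000 + p_m*0.650000 + p_d*5.729996] = 1.657835
  V(1,+1) = exp(-r*dt) * [p_u*0.000000 + p_m*0.000000 + p_d*0.650000] = 0.138979
  V(0,+0) = exp(-r*dt) * [p_u*0.138979 + p_m*1.657835 + p_d*5.721899] = 2.343528

Answer: Price = V(0,0) = 2.3435


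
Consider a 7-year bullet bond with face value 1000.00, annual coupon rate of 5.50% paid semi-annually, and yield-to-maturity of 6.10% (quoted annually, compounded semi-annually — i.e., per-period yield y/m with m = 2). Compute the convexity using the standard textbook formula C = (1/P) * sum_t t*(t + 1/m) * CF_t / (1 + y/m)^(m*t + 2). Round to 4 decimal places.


Answer: Convexity = 39.0519

Derivation:
Coupon per period c = face * coupon_rate / m = 27.500000
Periods per year m = 2; per-period yield y/m = 0.030500
Number of cashflows N = 14
Cashflows (t years, CF_t, discount factor 1/(1+y/m)^(m*t), PV):
  t = 0.5000: CF_t = 27.500000, DF = 0.970403, PV = 26.686075
  t = 1.0000: CF_t = 27.500000, DF = 0.941681, PV = 25.896239
  t = 1.5000: CF_t = 27.500000, DF = 0.913810, PV = 25.129781
  t = 2.0000: CF_t = 27.500000, DF = 0.886764, PV = 24.386008
  t = 2.5000: CF_t = 27.500000, DF = 0.860518, PV = 23.664248
  t = 3.0000: CF_t = 27.500000, DF = 0.835049, PV = 22.963851
  t = 3.5000: CF_t = 27.500000, DF = 0.810334, PV = 22.284183
  t = 4.0000: CF_t = 27.500000, DF = 0.786350, PV = 21.624632
  t = 4.5000: CF_t = 27.500000, DF = 0.763076, PV = 20.984602
  t = 5.0000: CF_t = 27.500000, DF = 0.740491, PV = 20.363514
  t = 5.5000: CF_t = 27.500000, DF = 0.718575, PV = 19.760810
  t = 6.0000: CF_t = 27.500000, DF = 0.697307, PV = 19.175943
  t = 6.5000: CF_t = 27.500000, DF = 0.676669, PV = 18.608388
  t = 7.0000: CF_t = 1027.500000, DF = 0.656641, PV = 674.698718
Price P = sum_t PV_t = 966.226992
Convexity numerator sum_t t*(t + 1/m) * CF_t / (1+y/m)^(m*t + 2):
  t = 0.5000: term = 12.564891
  t = 1.0000: term = 36.579012
  t = 1.5000: term = 70.992745
  t = 2.0000: term = 114.819254
  t = 2.5000: term = 167.131374
  t = 3.0000: term = 227.058636
  t = 3.5000: term = 293.784423
  t = 4.0000: term = 366.543260
  t = 4.5000: term = 444.618219
  t = 5.0000: term = 527.338445
  t = 5.5000: term = 614.076792
  t = 6.0000: term = 704.247567
  t = 6.5000: term = 797.304378
  t = 7.0000: term = 33355.940933
Convexity = (1/P) * sum = 37732.999927 / 966.226992 = 39.051900


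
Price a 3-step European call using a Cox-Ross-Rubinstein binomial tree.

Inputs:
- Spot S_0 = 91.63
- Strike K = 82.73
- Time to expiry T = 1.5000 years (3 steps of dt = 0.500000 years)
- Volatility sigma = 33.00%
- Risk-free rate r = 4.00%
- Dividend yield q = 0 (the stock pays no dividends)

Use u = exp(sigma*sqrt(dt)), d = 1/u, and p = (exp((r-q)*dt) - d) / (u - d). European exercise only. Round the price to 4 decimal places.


Answer: Price = V(0,0) = 22.2091

Derivation:
dt = T/N = 0.500000
u = exp(sigma*sqrt(dt)) = 1.262817; d = 1/u = 0.791880
p = (exp((r-q)*dt) - d) / (u - d) = 0.484823
Discount per step: exp(-r*dt) = 0.980199
Stock lattice S(k, i) with i counting down-moves:
  k=0: S(0,0) = 91.6300
  k=1: S(1,0) = 115.7120; S(1,1) = 72.5600
  k=2: S(2,0) = 146.1231; S(2,1) = 91.6300; S(2,2) = 57.4588
  k=3: S(3,0) = 184.5268; S(3,1) = 115.7120; S(3,2) = 72.5600; S(3,3) = 45.5005
Terminal payoffs V(N, i) = max(S_T - K, 0):
  V(3,0) = 101.796751; V(3,1) = 32.981956; V(3,2) = 0.000000; V(3,3) = 0.000000
Backward induction: V(k, i) = exp(-r*dt) * [p * V(k+1, i) + (1-p) * V(k+1, i+1)].
  V(2,0) = exp(-r*dt) * [p*101.796751 + (1-p)*32.981956] = 65.031233
  V(2,1) = exp(-r*dt) * [p*32.981956 + (1-p)*0.000000] = 15.673779
  V(2,2) = exp(-r*dt) * [p*0.000000 + (1-p)*0.000000] = 0.000000
  V(1,0) = exp(-r*dt) * [p*65.031233 + (1-p)*15.673779] = 38.819208
  V(1,1) = exp(-r*dt) * [p*15.673779 + (1-p)*0.000000] = 7.448538
  V(0,0) = exp(-r*dt) * [p*38.819208 + (1-p)*7.448538] = 22.209106


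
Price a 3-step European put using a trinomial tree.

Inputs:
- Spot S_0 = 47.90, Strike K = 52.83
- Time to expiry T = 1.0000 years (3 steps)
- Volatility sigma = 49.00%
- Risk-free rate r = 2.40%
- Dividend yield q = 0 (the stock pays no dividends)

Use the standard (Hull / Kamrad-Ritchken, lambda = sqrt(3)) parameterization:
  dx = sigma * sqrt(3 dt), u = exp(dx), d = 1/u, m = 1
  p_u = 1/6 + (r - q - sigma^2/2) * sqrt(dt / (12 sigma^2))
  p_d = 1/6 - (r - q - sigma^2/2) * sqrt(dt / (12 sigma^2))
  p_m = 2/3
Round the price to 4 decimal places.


Answer: Price = V(0,0) = 11.4279

Derivation:
dt = T/N = 0.333333; dx = sigma*sqrt(3*dt) = 0.490000
u = exp(dx) = 1.632316; d = 1/u = 0.612626
p_u = 0.133997, p_m = 0.666667, p_d = 0.199337
Discount per step: exp(-r*dt) = 0.992032
Stock lattice S(k, j) with j the centered position index:
  k=0: S(0,+0) = 47.9000
  k=1: S(1,-1) = 29.3448; S(1,+0) = 47.9000; S(1,+1) = 78.1879
  k=2: S(2,-2) = 17.9774; S(2,-1) = 29.3448; S(2,+0) = 47.9000; S(2,+1) = 78.1879; S(2,+2) = 127.6275
  k=3: S(3,-3) = 11.0134; S(3,-2) = 17.9774; S(3,-1) = 29.3448; S(3,+0) = 47.9000; S(3,+1) = 78.1879; S(3,+2) = 127.6275; S(3,+3) = 208.3284
Terminal payoffs V(N, j) = max(K - S_T, 0):
  V(3,-3) = 41.816569; V(3,-2) = 34.852598; V(3,-1) = 23.485196; V(3,+0) = 4.930000; V(3,+1) = 0.000000; V(3,+2) = 0.000000; V(3,+3) = 0.000000
Backward induction: V(k, j) = exp(-r*dt) * [p_u * V(k+1, j+1) + p_m * V(k+1, j) + p_d * V(k+1, j-1)]
  V(2,-2) = exp(-r*dt) * [p_u*23.485196 + p_m*34.852598 + p_d*41.816569] = 34.440948
  V(2,-1) = exp(-r*dt) * [p_u*4.930000 + p_m*23.485196 + p_d*34.852598] = 23.079428
  V(2,+0) = exp(-r*dt) * [p_u*0.000000 + p_m*4.930000 + p_d*23.485196] = 7.904638
  V(2,+1) = exp(-r*dt) * [p_u*0.000000 + p_m*0.000000 + p_d*4.930000] = 0.974900
  V(2,+2) = exp(-r*dt) * [p_u*0.000000 + p_m*0.000000 + p_d*0.000000] = 0.000000
  V(1,-1) = exp(-r*dt) * [p_u*7.904638 + p_m*23.079428 + p_d*34.440948] = 23.125083
  V(1,+0) = exp(-r*dt) * [p_u*0.974900 + p_m*7.904638 + p_d*23.079428] = 9.921281
  V(1,+1) = exp(-r*dt) * [p_u*0.000000 + p_m*0.974900 + p_d*7.904638] = 2.207884
  V(0,+0) = exp(-r*dt) * [p_u*2.207884 + p_m*9.921281 + p_d*23.125083] = 11.427925


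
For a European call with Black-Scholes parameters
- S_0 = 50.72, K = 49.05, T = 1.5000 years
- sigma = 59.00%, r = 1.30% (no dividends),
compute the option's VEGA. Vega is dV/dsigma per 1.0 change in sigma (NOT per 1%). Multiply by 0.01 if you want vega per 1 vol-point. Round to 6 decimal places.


d1 = 0.4346185340; d2 = -0.2879809401
phi(d1) = 0.3629881215; exp(-qT) = 1.0000000000; exp(-rT) = 0.9806888952
Vega = S * exp(-qT) * phi(d1) * sqrt(T) = 50.7200 * 1.0000000000 * 0.3629881215 * 1.2247448714 = 22.548481

Answer: Vega = 22.548481


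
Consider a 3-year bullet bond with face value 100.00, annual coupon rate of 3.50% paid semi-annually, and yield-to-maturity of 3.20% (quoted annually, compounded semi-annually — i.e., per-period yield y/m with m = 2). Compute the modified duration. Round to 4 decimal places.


Answer: Modified duration = 2.8293

Derivation:
Coupon per period c = face * coupon_rate / m = 1.750000
Periods per year m = 2; per-period yield y/m = 0.016000
Number of cashflows N = 6
Cashflows (t years, CF_t, discount factor 1/(1+y/m)^(m*t), PV):
  t = 0.5000: CF_t = 1.750000, DF = 0.984252, PV = 1.722441
  t = 1.0000: CF_t = 1.750000, DF = 0.968752, PV = 1.695316
  t = 1.5000: CF_t = 1.750000, DF = 0.953496, PV = 1.668618
  t = 2.0000: CF_t = 1.750000, DF = 0.938480, PV = 1.642341
  t = 2.5000: CF_t = 1.750000, DF = 0.923701, PV = 1.616477
  t = 3.0000: CF_t = 101.750000, DF = 0.909155, PV = 92.506483
Price P = sum_t PV_t = 100.851675
First compute Macaulay numerator sum_t t * PV_t:
  t * PV_t at t = 0.5000: 0.861220
  t * PV_t at t = 1.0000: 1.695316
  t * PV_t at t = 1.5000: 2.502927
  t * PV_t at t = 2.0000: 3.284681
  t * PV_t at t = 2.5000: 4.041192
  t * PV_t at t = 3.0000: 277.519449
Macaulay duration D = 289.904786 / 100.851675 = 2.874566
Modified duration = D / (1 + y/m) = 2.874566 / (1 + 0.016000) = 2.829297


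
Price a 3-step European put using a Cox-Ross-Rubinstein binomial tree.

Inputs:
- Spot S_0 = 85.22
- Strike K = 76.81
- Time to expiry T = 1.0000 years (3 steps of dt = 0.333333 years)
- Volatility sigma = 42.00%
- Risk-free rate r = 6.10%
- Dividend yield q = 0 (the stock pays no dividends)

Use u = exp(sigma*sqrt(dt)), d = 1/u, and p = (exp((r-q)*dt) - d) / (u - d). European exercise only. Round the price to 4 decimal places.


Answer: Price = V(0,0) = 8.3015

Derivation:
dt = T/N = 0.333333
u = exp(sigma*sqrt(dt)) = 1.274415; d = 1/u = 0.784674
p = (exp((r-q)*dt) - d) / (u - d) = 0.481617
Discount per step: exp(-r*dt) = 0.979872
Stock lattice S(k, i) with i counting down-moves:
  k=0: S(0,0) = 85.2200
  k=1: S(1,0) = 108.6056; S(1,1) = 66.8699
  k=2: S(2,0) = 138.4086; S(2,1) = 85.2200; S(2,2) = 52.4711
  k=3: S(3,0) = 176.3900; S(3,1) = 108.6056; S(3,2) = 66.8699; S(3,3) = 41.1727
Terminal payoffs V(N, i) = max(K - S_T, 0):
  V(3,0) = 0.000000; V(3,1) = 0.000000; V(3,2) = 9.940094; V(3,3) = 35.637325
Backward induction: V(k, i) = exp(-r*dt) * [p * V(k+1, i) + (1-p) * V(k+1, i+1)].
  V(2,0) = exp(-r*dt) * [p*0.000000 + (1-p)*0.000000] = 0.000000
  V(2,1) = exp(-r*dt) * [p*0.000000 + (1-p)*9.940094] = 5.049060
  V(2,2) = exp(-r*dt) * [p*9.940094 + (1-p)*35.637325] = 22.792900
  V(1,0) = exp(-r*dt) * [p*0.000000 + (1-p)*5.049060] = 2.564665
  V(1,1) = exp(-r*dt) * [p*5.049060 + (1-p)*22.792900] = 13.960397
  V(0,0) = exp(-r*dt) * [p*2.564665 + (1-p)*13.960397] = 8.301493


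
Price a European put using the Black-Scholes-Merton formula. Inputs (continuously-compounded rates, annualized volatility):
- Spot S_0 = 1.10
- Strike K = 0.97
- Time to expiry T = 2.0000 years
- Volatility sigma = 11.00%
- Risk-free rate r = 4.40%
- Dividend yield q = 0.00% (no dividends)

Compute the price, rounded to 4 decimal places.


Answer: Price = 0.0060

Derivation:
d1 = (ln(S/K) + (r - q + 0.5*sigma^2) * T) / (sigma * sqrt(T)) = 1.45194341
d2 = d1 - sigma * sqrt(T) = 1.29637992
exp(-rT) = 0.91576088; exp(-qT) = 1.00000000
P = K * exp(-rT) * N(-d2) - S_0 * exp(-qT) * N(-d1)
N(-d1) = 0.07325867; N(-d2) = 0.09742231
P = 0.9700 * 0.91576088 * 0.09742231 - 1.1000 * 1.00000000 * 0.07325867 = 0.0060


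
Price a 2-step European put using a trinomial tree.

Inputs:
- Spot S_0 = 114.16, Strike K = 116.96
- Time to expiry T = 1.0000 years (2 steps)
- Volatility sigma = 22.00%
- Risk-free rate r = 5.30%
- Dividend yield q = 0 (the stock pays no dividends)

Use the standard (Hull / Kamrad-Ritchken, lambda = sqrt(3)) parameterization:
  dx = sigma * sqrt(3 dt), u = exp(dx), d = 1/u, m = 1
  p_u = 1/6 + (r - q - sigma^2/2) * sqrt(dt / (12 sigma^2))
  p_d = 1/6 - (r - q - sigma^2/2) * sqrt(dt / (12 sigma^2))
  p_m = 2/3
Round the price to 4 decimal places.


dt = T/N = 0.500000; dx = sigma*sqrt(3*dt) = 0.269444
u = exp(dx) = 1.309236; d = 1/u = 0.763804
p_u = 0.193388, p_m = 0.666667, p_d = 0.139945
Discount per step: exp(-r*dt) = 0.973848
Stock lattice S(k, j) with j the centered position index:
  k=0: S(0,+0) = 114.1600
  k=1: S(1,-1) = 87.1959; S(1,+0) = 114.1600; S(1,+1) = 149.4624
  k=2: S(2,-2) = 66.6006; S(2,-1) = 87.1959; S(2,+0) = 114.1600; S(2,+1) = 149.4624; S(2,+2) = 195.6816
Terminal payoffs V(N, j) = max(K - S_T, 0):
  V(2,-2) = 50.359424; V(2,-1) = 29.764118; V(2,+0) = 2.800000; V(2,+1) = 0.000000; V(2,+2) = 0.000000
Backward induction: V(k, j) = exp(-r*dt) * [p_u * V(k+1, j+1) + p_m * V(k+1, j) + p_d * V(k+1, j-1)]
  V(1,-1) = exp(-r*dt) * [p_u*2.800000 + p_m*29.764118 + p_d*50.359424] = 26.714386
  V(1,+0) = exp(-r*dt) * [p_u*0.000000 + p_m*2.800000 + p_d*29.764118] = 5.874256
  V(1,+1) = exp(-r*dt) * [p_u*0.000000 + p_m*0.000000 + p_d*2.800000] = 0.381598
  V(0,+0) = exp(-r*dt) * [p_u*0.381598 + p_m*5.874256 + p_d*26.714386] = 7.526396

Answer: Price = V(0,0) = 7.5264


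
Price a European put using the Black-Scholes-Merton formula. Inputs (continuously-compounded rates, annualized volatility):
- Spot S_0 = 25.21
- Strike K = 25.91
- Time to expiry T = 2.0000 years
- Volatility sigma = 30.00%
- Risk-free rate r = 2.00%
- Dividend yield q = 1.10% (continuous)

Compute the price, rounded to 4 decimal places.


d1 = (ln(S/K) + (r - q + 0.5*sigma^2) * T) / (sigma * sqrt(T)) = 0.19000371
d2 = d1 - sigma * sqrt(T) = -0.23426036
exp(-rT) = 0.96078944; exp(-qT) = 0.97824024
P = K * exp(-rT) * N(-d2) - S_0 * exp(-qT) * N(-d1)
N(-d1) = 0.42465311; N(-d2) = 0.59260857
P = 25.9100 * 0.96078944 * 0.59260857 - 25.2100 * 0.97824024 * 0.42465311 = 4.2799

Answer: Price = 4.2799


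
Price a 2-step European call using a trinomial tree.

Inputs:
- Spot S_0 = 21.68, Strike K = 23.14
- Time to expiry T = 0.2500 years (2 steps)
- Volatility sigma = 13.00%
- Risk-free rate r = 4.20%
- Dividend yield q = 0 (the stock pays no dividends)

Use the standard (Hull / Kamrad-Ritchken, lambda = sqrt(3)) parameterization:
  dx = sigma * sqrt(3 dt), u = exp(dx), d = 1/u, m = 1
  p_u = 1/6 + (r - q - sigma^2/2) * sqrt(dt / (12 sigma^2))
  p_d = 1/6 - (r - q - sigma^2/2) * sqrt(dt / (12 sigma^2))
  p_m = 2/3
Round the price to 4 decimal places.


Answer: Price = V(0,0) = 0.1698

Derivation:
dt = T/N = 0.125000; dx = sigma*sqrt(3*dt) = 0.079608
u = exp(dx) = 1.082863; d = 1/u = 0.923478
p_u = 0.193007, p_m = 0.666667, p_d = 0.140327
Discount per step: exp(-r*dt) = 0.994764
Stock lattice S(k, j) with j the centered position index:
  k=0: S(0,+0) = 21.6800
  k=1: S(1,-1) = 20.0210; S(1,+0) = 21.6800; S(1,+1) = 23.4765
  k=2: S(2,-2) = 18.4890; S(2,-1) = 20.0210; S(2,+0) = 21.6800; S(2,+1) = 23.4765; S(2,+2) = 25.4218
Terminal payoffs V(N, j) = max(S_T - K, 0):
  V(2,-2) = 0.000000; V(2,-1) = 0.000000; V(2,+0) = 0.000000; V(2,+1) = 0.336469; V(2,+2) = 2.281798
Backward induction: V(k, j) = exp(-r*dt) * [p_u * V(k+1, j+1) + p_m * V(k+1, j) + p_d * V(k+1, j-1)]
  V(1,-1) = exp(-r*dt) * [p_u*0.000000 + p_m*0.000000 + p_d*0.000000] = 0.000000
  V(1,+0) = exp(-r*dt) * [p_u*0.336469 + p_m*0.000000 + p_d*0.000000] = 0.064601
  V(1,+1) = exp(-r*dt) * [p_u*2.281798 + p_m*0.336469 + p_d*0.000000] = 0.661234
  V(0,+0) = exp(-r*dt) * [p_u*0.661234 + p_m*0.064601 + p_d*0.000000] = 0.169796


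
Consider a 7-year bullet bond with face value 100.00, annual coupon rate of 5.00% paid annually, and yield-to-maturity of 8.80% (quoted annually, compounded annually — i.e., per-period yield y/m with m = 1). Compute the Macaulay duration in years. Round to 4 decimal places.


Answer: Macaulay duration = 5.9535 years

Derivation:
Coupon per period c = face * coupon_rate / m = 5.000000
Periods per year m = 1; per-period yield y/m = 0.088000
Number of cashflows N = 7
Cashflows (t years, CF_t, discount factor 1/(1+y/m)^(m*t), PV):
  t = 1.0000: CF_t = 5.000000, DF = 0.919118, PV = 4.595588
  t = 2.0000: CF_t = 5.000000, DF = 0.844777, PV = 4.223886
  t = 3.0000: CF_t = 5.000000, DF = 0.776450, PV = 3.882248
  t = 4.0000: CF_t = 5.000000, DF = 0.713649, PV = 3.568243
  t = 5.0000: CF_t = 5.000000, DF = 0.655927, PV = 3.279635
  t = 6.0000: CF_t = 5.000000, DF = 0.602874, PV = 3.014371
  t = 7.0000: CF_t = 105.000000, DF = 0.554112, PV = 58.181784
Price P = sum_t PV_t = 80.745755
Macaulay numerator sum_t t * PV_t:
  t * PV_t at t = 1.0000: 4.595588
  t * PV_t at t = 2.0000: 8.447772
  t * PV_t at t = 3.0000: 11.646745
  t * PV_t at t = 4.0000: 14.272972
  t * PV_t at t = 5.0000: 16.398176
  t * PV_t at t = 6.0000: 18.086223
  t * PV_t at t = 7.0000: 407.272486
Macaulay duration D = (sum_t t * PV_t) / P = 480.719963 / 80.745755 = 5.953501


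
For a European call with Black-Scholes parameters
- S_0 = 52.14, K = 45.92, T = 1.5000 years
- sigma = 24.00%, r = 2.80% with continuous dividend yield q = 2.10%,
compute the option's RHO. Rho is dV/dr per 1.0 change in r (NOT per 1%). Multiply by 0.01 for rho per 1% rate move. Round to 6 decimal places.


Answer: Rho = 41.336511

Derivation:
d1 = 0.6148615816; d2 = 0.3209228125
phi(d1) = 0.3302299941; exp(-qT) = 0.9689909565; exp(-rT) = 0.9588697806
N(d2) = 0.6258655571
Rho = K*T*exp(-rT)*N(d2) = 45.9200 * 1.5000 * 0.9588697806 * 0.6258655571 = 41.336511


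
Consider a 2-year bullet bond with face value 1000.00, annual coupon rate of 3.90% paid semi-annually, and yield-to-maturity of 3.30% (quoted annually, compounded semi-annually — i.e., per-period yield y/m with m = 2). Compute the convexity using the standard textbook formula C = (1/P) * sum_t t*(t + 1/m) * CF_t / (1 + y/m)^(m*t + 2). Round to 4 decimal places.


Answer: Convexity = 4.6577

Derivation:
Coupon per period c = face * coupon_rate / m = 19.500000
Periods per year m = 2; per-period yield y/m = 0.016500
Number of cashflows N = 4
Cashflows (t years, CF_t, discount factor 1/(1+y/m)^(m*t), PV):
  t = 0.5000: CF_t = 19.500000, DF = 0.983768, PV = 19.183473
  t = 1.0000: CF_t = 19.500000, DF = 0.967799, PV = 18.872083
  t = 1.5000: CF_t = 19.500000, DF = 0.952090, PV = 18.565748
  t = 2.0000: CF_t = 1019.500000, DF = 0.936635, PV = 954.899571
Price P = sum_t PV_t = 1011.520875
Convexity numerator sum_t t*(t + 1/m) * CF_t / (1+y/m)^(m*t + 2):
  t = 0.5000: term = 9.282874
  t = 1.0000: term = 27.396579
  t = 1.5000: term = 53.903746
  t = 2.0000: term = 4620.754941
Convexity = (1/P) * sum = 4711.338141 / 1011.520875 = 4.657678


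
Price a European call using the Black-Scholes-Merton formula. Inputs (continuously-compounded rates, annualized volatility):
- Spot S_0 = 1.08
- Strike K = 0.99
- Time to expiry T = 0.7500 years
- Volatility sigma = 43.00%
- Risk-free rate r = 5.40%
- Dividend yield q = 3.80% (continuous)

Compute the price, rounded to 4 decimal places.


Answer: Price = 0.2023

Derivation:
d1 = (ln(S/K) + (r - q + 0.5*sigma^2) * T) / (sigma * sqrt(T)) = 0.45207567
d2 = d1 - sigma * sqrt(T) = 0.07968475
exp(-rT) = 0.96030916; exp(-qT) = 0.97190229
C = S_0 * exp(-qT) * N(d1) - K * exp(-rT) * N(d2)
N(d1) = 0.67439277; N(d2) = 0.53175600
C = 1.0800 * 0.97190229 * 0.67439277 - 0.9900 * 0.96030916 * 0.53175600 = 0.2023


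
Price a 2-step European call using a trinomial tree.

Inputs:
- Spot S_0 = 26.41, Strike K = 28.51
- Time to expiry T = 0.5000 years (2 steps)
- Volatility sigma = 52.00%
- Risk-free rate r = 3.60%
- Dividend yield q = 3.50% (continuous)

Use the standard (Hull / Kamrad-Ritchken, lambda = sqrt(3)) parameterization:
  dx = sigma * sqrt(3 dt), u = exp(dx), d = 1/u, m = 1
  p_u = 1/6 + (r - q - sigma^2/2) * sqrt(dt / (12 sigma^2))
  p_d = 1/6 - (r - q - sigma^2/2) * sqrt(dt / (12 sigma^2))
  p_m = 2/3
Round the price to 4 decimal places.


dt = T/N = 0.250000; dx = sigma*sqrt(3*dt) = 0.450333
u = exp(dx) = 1.568835; d = 1/u = 0.637416
p_u = 0.129416, p_m = 0.666667, p_d = 0.203917
Discount per step: exp(-r*dt) = 0.991040
Stock lattice S(k, j) with j the centered position index:
  k=0: S(0,+0) = 26.4100
  k=1: S(1,-1) = 16.8341; S(1,+0) = 26.4100; S(1,+1) = 41.4329
  k=2: S(2,-2) = 10.7304; S(2,-1) = 16.8341; S(2,+0) = 26.4100; S(2,+1) = 41.4329; S(2,+2) = 65.0014
Terminal payoffs V(N, j) = max(S_T - K, 0):
  V(2,-2) = 0.000000; V(2,-1) = 0.000000; V(2,+0) = 0.000000; V(2,+1) = 12.922928; V(2,+2) = 36.491422
Backward induction: V(k, j) = exp(-r*dt) * [p_u * V(k+1, j+1) + p_m * V(k+1, j) + p_d * V(k+1, j-1)]
  V(1,-1) = exp(-r*dt) * [p_u*0.000000 + p_m*0.000000 + p_d*0.000000] = 0.000000
  V(1,+0) = exp(-r*dt) * [p_u*12.922928 + p_m*0.000000 + p_d*0.000000] = 1.657455
  V(1,+1) = exp(-r*dt) * [p_u*36.491422 + p_m*12.922928 + p_d*0.000000] = 13.218374
  V(0,+0) = exp(-r*dt) * [p_u*13.218374 + p_m*1.657455 + p_d*0.000000] = 2.790418

Answer: Price = V(0,0) = 2.7904


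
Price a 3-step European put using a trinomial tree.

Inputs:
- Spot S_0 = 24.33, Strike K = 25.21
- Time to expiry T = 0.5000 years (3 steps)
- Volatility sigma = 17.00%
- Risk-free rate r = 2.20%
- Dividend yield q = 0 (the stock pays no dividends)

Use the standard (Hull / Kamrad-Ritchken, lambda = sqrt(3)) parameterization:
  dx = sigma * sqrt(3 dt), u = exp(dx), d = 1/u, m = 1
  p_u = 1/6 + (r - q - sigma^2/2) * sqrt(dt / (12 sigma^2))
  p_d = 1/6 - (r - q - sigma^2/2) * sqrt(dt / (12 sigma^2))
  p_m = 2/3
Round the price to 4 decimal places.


dt = T/N = 0.166667; dx = sigma*sqrt(3*dt) = 0.120208
u = exp(dx) = 1.127732; d = 1/u = 0.886736
p_u = 0.171901, p_m = 0.666667, p_d = 0.161433
Discount per step: exp(-r*dt) = 0.996340
Stock lattice S(k, j) with j the centered position index:
  k=0: S(0,+0) = 24.3300
  k=1: S(1,-1) = 21.5743; S(1,+0) = 24.3300; S(1,+1) = 27.4377
  k=2: S(2,-2) = 19.1307; S(2,-1) = 21.5743; S(2,+0) = 24.3300; S(2,+1) = 27.4377; S(2,+2) = 30.9424
  k=3: S(3,-3) = 16.9639; S(3,-2) = 19.1307; S(3,-1) = 21.5743; S(3,+0) = 24.3300; S(3,+1) = 27.4377; S(3,+2) = 30.9424; S(3,+3) = 34.8947
Terminal payoffs V(N, j) = max(K - S_T, 0):
  V(3,-3) = 8.246132; V(3,-2) = 6.079310; V(3,-1) = 3.635717; V(3,+0) = 0.880000; V(3,+1) = 0.000000; V(3,+2) = 0.000000; V(3,+3) = 0.000000
Backward induction: V(k, j) = exp(-r*dt) * [p_u * V(k+1, j+1) + p_m * V(k+1, j) + p_d * V(k+1, j-1)]
  V(2,-2) = exp(-r*dt) * [p_u*3.635717 + p_m*6.079310 + p_d*8.246132] = 5.987058
  V(2,-1) = exp(-r*dt) * [p_u*0.880000 + p_m*3.635717 + p_d*6.079310] = 3.543467
  V(2,+0) = exp(-r*dt) * [p_u*0.000000 + p_m*0.880000 + p_d*3.635717] = 1.169295
  V(2,+1) = exp(-r*dt) * [p_u*0.000000 + p_m*0.000000 + p_d*0.880000] = 0.141541
  V(2,+2) = exp(-r*dt) * [p_u*0.000000 + p_m*0.000000 + p_d*0.000000] = 0.000000
  V(1,-1) = exp(-r*dt) * [p_u*1.169295 + p_m*3.543467 + p_d*5.987058] = 3.516902
  V(1,+0) = exp(-r*dt) * [p_u*0.141541 + p_m*1.169295 + p_d*3.543467] = 1.370857
  V(1,+1) = exp(-r*dt) * [p_u*0.000000 + p_m*0.141541 + p_d*1.169295] = 0.282087
  V(0,+0) = exp(-r*dt) * [p_u*0.282087 + p_m*1.370857 + p_d*3.516902] = 1.524538

Answer: Price = V(0,0) = 1.5245


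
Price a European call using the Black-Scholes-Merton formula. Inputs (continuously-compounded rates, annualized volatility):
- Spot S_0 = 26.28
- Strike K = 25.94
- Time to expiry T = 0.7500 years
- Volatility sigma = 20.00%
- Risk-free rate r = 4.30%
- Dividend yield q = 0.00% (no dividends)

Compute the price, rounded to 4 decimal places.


Answer: Price = 2.4152

Derivation:
d1 = (ln(S/K) + (r - q + 0.5*sigma^2) * T) / (sigma * sqrt(T)) = 0.34798064
d2 = d1 - sigma * sqrt(T) = 0.17477556
exp(-rT) = 0.96826449; exp(-qT) = 1.00000000
C = S_0 * exp(-qT) * N(d1) - K * exp(-rT) * N(d2)
N(d1) = 0.63607264; N(d2) = 0.56937200
C = 26.2800 * 1.00000000 * 0.63607264 - 25.9400 * 0.96826449 * 0.56937200 = 2.4152


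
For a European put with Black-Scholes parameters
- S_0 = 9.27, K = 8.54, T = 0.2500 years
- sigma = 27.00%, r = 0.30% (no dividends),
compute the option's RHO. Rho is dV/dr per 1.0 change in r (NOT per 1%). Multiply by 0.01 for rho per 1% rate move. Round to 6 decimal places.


d1 = 0.6806286798; d2 = 0.5456286798
phi(d1) = 0.3164575299; exp(-qT) = 1.0000000000; exp(-rT) = 0.9992502812
N(-d2) = 0.2926606029
Rho = -K*T*exp(-rT)*N(-d2) = -8.5400 * 0.2500 * 0.9992502812 * 0.2926606029 = -0.624362

Answer: Rho = -0.624362


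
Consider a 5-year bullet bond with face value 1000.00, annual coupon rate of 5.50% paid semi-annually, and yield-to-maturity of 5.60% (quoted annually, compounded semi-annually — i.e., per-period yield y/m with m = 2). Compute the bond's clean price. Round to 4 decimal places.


Coupon per period c = face * coupon_rate / m = 27.500000
Periods per year m = 2; per-period yield y/m = 0.028000
Number of cashflows N = 10
Cashflows (t years, CF_t, discount factor 1/(1+y/m)^(m*t), PV):
  t = 0.5000: CF_t = 27.500000, DF = 0.972763, PV = 26.750973
  t = 1.0000: CF_t = 27.500000, DF = 0.946267, PV = 26.022347
  t = 1.5000: CF_t = 27.500000, DF = 0.920493, PV = 25.313567
  t = 2.0000: CF_t = 27.500000, DF = 0.895422, PV = 24.624093
  t = 2.5000: CF_t = 27.500000, DF = 0.871033, PV = 23.953397
  t = 3.0000: CF_t = 27.500000, DF = 0.847308, PV = 23.300970
  t = 3.5000: CF_t = 27.500000, DF = 0.824230, PV = 22.666313
  t = 4.0000: CF_t = 27.500000, DF = 0.801780, PV = 22.048943
  t = 4.5000: CF_t = 27.500000, DF = 0.779941, PV = 21.448388
  t = 5.0000: CF_t = 1027.500000, DF = 0.758698, PV = 779.562041
Price P = sum_t PV_t = 995.691033

Answer: Price = 995.6910


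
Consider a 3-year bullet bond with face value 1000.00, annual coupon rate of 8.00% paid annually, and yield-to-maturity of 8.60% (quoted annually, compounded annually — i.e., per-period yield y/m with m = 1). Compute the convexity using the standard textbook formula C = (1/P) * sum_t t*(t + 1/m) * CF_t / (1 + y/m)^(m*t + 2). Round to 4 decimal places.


Answer: Convexity = 9.1900

Derivation:
Coupon per period c = face * coupon_rate / m = 80.000000
Periods per year m = 1; per-period yield y/m = 0.086000
Number of cashflows N = 3
Cashflows (t years, CF_t, discount factor 1/(1+y/m)^(m*t), PV):
  t = 1.0000: CF_t = 80.000000, DF = 0.920810, PV = 73.664825
  t = 2.0000: CF_t = 80.000000, DF = 0.847892, PV = 67.831331
  t = 3.0000: CF_t = 1080.000000, DF = 0.780747, PV = 843.207149
Price P = sum_t PV_t = 984.703304
Convexity numerator sum_t t*(t + 1/m) * CF_t / (1+y/m)^(m*t + 2):
  t = 1.0000: term = 124.919578
  t = 2.0000: term = 345.081706
  t = 3.0000: term = 8579.379430
Convexity = (1/P) * sum = 9049.380713 / 984.703304 = 9.189957


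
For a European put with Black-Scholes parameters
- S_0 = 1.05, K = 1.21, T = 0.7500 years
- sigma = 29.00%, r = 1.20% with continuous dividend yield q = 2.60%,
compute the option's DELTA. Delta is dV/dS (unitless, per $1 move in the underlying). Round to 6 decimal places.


d1 = -0.4809634154; d2 = -0.7321107825
phi(d1) = 0.3553679894; exp(-qT) = 0.9806888952; exp(-rT) = 0.9910403788
N(-d1) = 0.6847287497
Delta = -exp(-qT) * N(-d1) = -0.9806888952 * 0.6847287497 = -0.671506

Answer: Delta = -0.671506


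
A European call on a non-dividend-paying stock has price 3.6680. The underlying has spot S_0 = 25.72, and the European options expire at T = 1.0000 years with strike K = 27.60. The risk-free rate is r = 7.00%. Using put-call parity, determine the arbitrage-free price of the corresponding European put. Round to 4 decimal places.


Answer: Put price = 3.6821

Derivation:
Put-call parity: C - P = S_0 * exp(-qT) - K * exp(-rT).
S_0 * exp(-qT) = 25.7200 * 1.00000000 = 25.72000000
K * exp(-rT) = 27.6000 * 0.93239382 = 25.73406943
P = C - S*exp(-qT) + K*exp(-rT)
P = 3.6680 - 25.72000000 + 25.73406943 = 3.6821


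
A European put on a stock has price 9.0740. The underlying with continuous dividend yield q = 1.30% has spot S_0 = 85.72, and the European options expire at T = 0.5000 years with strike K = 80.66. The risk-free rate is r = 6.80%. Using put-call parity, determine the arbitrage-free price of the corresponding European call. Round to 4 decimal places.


Put-call parity: C - P = S_0 * exp(-qT) - K * exp(-rT).
S_0 * exp(-qT) = 85.7200 * 0.99352108 = 85.16462692
K * exp(-rT) = 80.6600 * 0.96657150 = 77.96365756
C = P + S*exp(-qT) - K*exp(-rT)
C = 9.0740 + 85.16462692 - 77.96365756 = 16.2750

Answer: Call price = 16.2750


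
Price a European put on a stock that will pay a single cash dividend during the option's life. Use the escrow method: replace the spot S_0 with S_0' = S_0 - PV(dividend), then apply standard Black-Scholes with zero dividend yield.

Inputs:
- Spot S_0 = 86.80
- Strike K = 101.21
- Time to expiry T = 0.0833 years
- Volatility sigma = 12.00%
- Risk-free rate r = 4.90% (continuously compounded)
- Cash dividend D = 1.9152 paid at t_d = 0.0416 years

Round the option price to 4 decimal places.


PV(D) = D * exp(-r * t_d) = 1.9152 * 0.99796368 = 1.91130003
S_0' = S_0 - PV(D) = 86.8000 - 1.91130003 = 84.88869997
d1 = (ln(S_0'/K) + (r + sigma^2/2)*T) / (sigma*sqrt(T)) = -4.94238865
d2 = d1 - sigma*sqrt(T) = -4.97702274
exp(-rT) = 0.99592662
N(-d1) = 0.99999961; N(-d2) = 0.99999968
P = K * exp(-rT) * N(-d2) - S_0' * N(-d1) = 101.2100 * 0.99592662 * 0.99999968 - 84.88869997 * 0.99999961 = 15.9090

Answer: Price = 15.9090


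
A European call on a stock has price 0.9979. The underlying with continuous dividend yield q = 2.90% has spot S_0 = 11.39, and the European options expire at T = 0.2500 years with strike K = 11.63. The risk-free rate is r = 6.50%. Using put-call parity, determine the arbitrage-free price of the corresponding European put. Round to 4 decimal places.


Put-call parity: C - P = S_0 * exp(-qT) - K * exp(-rT).
S_0 * exp(-qT) = 11.3900 * 0.99277622 = 11.30772112
K * exp(-rT) = 11.6300 * 0.98388132 = 11.44253974
P = C - S*exp(-qT) + K*exp(-rT)
P = 0.9979 - 11.30772112 + 11.44253974 = 1.1327

Answer: Put price = 1.1327


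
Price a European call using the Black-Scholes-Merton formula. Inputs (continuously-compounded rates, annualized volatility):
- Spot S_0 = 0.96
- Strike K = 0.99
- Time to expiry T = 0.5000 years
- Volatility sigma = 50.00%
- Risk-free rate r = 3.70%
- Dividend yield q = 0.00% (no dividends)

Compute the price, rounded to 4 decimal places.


d1 = (ln(S/K) + (r - q + 0.5*sigma^2) * T) / (sigma * sqrt(T)) = 0.14206720
d2 = d1 - sigma * sqrt(T) = -0.21148619
exp(-rT) = 0.98167007; exp(-qT) = 1.00000000
C = S_0 * exp(-qT) * N(d1) - K * exp(-rT) * N(d2)
N(d1) = 0.55648654; N(d2) = 0.41625395
C = 0.9600 * 1.00000000 * 0.55648654 - 0.9900 * 0.98167007 * 0.41625395 = 0.1297

Answer: Price = 0.1297


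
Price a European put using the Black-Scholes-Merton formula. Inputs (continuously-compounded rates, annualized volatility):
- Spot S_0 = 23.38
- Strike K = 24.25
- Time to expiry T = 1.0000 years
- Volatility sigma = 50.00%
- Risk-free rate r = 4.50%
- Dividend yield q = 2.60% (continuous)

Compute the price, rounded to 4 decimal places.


Answer: Price = 4.7411

Derivation:
d1 = (ln(S/K) + (r - q + 0.5*sigma^2) * T) / (sigma * sqrt(T)) = 0.21492868
d2 = d1 - sigma * sqrt(T) = -0.28507132
exp(-rT) = 0.95599748; exp(-qT) = 0.97433509
P = K * exp(-rT) * N(-d2) - S_0 * exp(-qT) * N(-d1)
N(-d1) = 0.41491146; N(-d2) = 0.61220525
P = 24.2500 * 0.95599748 * 0.61220525 - 23.3800 * 0.97433509 * 0.41491146 = 4.7411


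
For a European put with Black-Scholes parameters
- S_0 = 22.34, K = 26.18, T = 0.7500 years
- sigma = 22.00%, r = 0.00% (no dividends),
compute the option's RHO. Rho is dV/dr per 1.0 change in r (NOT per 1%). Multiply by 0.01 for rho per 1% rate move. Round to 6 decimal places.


d1 = -0.7372603738; d2 = -0.9277859626
phi(d1) = 0.3040038350; exp(-qT) = 1.0000000000; exp(-rT) = 1.0000000000
N(-d2) = 0.8232406965
Rho = -K*T*exp(-rT)*N(-d2) = -26.1800 * 0.7500 * 1.0000000000 * 0.8232406965 = -16.164331

Answer: Rho = -16.164331


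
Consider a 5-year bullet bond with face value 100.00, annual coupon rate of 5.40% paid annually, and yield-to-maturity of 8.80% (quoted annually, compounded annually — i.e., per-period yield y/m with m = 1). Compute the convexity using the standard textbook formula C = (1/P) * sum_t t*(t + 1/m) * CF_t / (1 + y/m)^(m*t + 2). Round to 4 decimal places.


Answer: Convexity = 21.8119

Derivation:
Coupon per period c = face * coupon_rate / m = 5.400000
Periods per year m = 1; per-period yield y/m = 0.088000
Number of cashflows N = 5
Cashflows (t years, CF_t, discount factor 1/(1+y/m)^(m*t), PV):
  t = 1.0000: CF_t = 5.400000, DF = 0.919118, PV = 4.963235
  t = 2.0000: CF_t = 5.400000, DF = 0.844777, PV = 4.561797
  t = 3.0000: CF_t = 5.400000, DF = 0.776450, PV = 4.192828
  t = 4.0000: CF_t = 5.400000, DF = 0.713649, PV = 3.853702
  t = 5.0000: CF_t = 105.400000, DF = 0.655927, PV = 69.134708
Price P = sum_t PV_t = 86.706271
Convexity numerator sum_t t*(t + 1/m) * CF_t / (1+y/m)^(m*t + 2):
  t = 1.0000: term = 8.385657
  t = 2.0000: term = 23.122215
  t = 3.0000: term = 42.504071
  t = 4.0000: term = 65.110403
  t = 5.0000: term = 1752.102858
Convexity = (1/P) * sum = 1891.225203 / 86.706271 = 21.811862


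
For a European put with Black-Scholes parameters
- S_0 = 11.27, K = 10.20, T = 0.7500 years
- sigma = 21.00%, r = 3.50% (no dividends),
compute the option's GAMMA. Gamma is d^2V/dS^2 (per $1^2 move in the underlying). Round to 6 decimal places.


Answer: Gamma = 0.143165

Derivation:
d1 = 0.7837893237; d2 = 0.6019239889
phi(d1) = 0.2934343381; exp(-qT) = 1.0000000000; exp(-rT) = 0.9740915363
Gamma = exp(-qT) * phi(d1) / (S * sigma * sqrt(T)) = 1.0000000000 * 0.2934343381 / (11.2700 * 0.2100 * 0.8660254038) = 0.143165


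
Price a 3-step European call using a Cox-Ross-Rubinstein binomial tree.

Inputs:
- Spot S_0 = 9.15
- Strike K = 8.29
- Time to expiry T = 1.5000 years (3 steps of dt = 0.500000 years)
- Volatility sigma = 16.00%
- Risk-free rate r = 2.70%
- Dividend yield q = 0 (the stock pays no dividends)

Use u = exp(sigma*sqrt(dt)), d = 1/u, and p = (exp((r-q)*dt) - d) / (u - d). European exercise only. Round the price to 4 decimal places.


dt = T/N = 0.500000
u = exp(sigma*sqrt(dt)) = 1.119785; d = 1/u = 0.893028
p = (exp((r-q)*dt) - d) / (u - d) = 0.531685
Discount per step: exp(-r*dt) = 0.986591
Stock lattice S(k, i) with i counting down-moves:
  k=0: S(0,0) = 9.1500
  k=1: S(1,0) = 10.2460; S(1,1) = 8.1712
  k=2: S(2,0) = 11.4734; S(2,1) = 9.1500; S(2,2) = 7.2971
  k=3: S(3,0) = 12.8477; S(3,1) = 10.2460; S(3,2) = 8.1712; S(3,3) = 6.5165
Terminal payoffs V(N, i) = max(S_T - K, 0):
  V(3,0) = 4.557704; V(3,1) = 1.956037; V(3,2) = 0.000000; V(3,3) = 0.000000
Backward induction: V(k, i) = exp(-r*dt) * [p * V(k+1, i) + (1-p) * V(k+1, i+1)].
  V(2,0) = exp(-r*dt) * [p*4.557704 + (1-p)*1.956037] = 3.294526
  V(2,1) = exp(-r*dt) * [p*1.956037 + (1-p)*0.000000] = 1.026049
  V(2,2) = exp(-r*dt) * [p*0.000000 + (1-p)*0.000000] = 0.000000
  V(1,0) = exp(-r*dt) * [p*3.294526 + (1-p)*1.026049] = 2.202231
  V(1,1) = exp(-r*dt) * [p*1.026049 + (1-p)*0.000000] = 0.538219
  V(0,0) = exp(-r*dt) * [p*2.202231 + (1-p)*0.538219] = 1.403868

Answer: Price = V(0,0) = 1.4039
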